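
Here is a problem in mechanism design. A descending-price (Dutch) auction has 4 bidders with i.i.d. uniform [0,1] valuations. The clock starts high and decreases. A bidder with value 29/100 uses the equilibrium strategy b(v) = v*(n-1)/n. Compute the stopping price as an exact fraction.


Step 1: Dutch auctions are strategically equivalent to first-price auctions
Step 2: The equilibrium bid is b(v) = v*(n-1)/n
Step 3: b = 29/100 * 3/4
Step 4: b = 87/400

87/400


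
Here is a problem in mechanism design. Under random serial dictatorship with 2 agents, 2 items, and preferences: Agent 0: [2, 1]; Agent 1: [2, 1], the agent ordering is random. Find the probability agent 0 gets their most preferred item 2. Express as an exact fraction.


Step 1: Agent 0 wants item 2
Step 2: There are 2 possible orderings of agents
Step 3: In 1 orderings, agent 0 gets item 2
Step 4: Probability = 1/2

1/2


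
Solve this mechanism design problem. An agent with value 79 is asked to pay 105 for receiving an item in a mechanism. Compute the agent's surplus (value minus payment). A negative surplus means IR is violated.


Step 1: Surplus = value - payment = 79 - 105 = -26
Step 2: IR is violated (surplus < 0)

-26


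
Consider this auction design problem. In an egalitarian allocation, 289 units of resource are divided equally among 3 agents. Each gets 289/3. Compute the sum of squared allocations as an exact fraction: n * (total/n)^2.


Step 1: Each agent's share = 289/3
Step 2: Square of each share = (289/3)^2 = 83521/9
Step 3: Sum of squares = 3 * 83521/9 = 83521/3

83521/3


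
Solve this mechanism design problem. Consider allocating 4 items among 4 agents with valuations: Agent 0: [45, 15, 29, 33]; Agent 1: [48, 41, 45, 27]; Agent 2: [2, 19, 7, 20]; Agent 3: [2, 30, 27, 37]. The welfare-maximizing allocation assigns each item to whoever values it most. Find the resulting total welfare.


Step 1: For each item, find the maximum value among all agents.
Step 2: Item 0 -> Agent 1 (value 48)
Step 3: Item 1 -> Agent 1 (value 41)
Step 4: Item 2 -> Agent 1 (value 45)
Step 5: Item 3 -> Agent 3 (value 37)
Step 6: Total welfare = 48 + 41 + 45 + 37 = 171

171


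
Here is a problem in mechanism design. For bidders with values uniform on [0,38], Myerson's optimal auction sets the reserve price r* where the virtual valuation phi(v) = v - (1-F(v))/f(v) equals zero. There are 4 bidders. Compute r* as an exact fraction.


Step 1: For U[0,38], F(v) = v/38 and f(v) = 1/38
Step 2: phi(v) = v - (1 - v/38)/(1/38) = v - (38 - v) = 2v - 38
Step 3: Set phi(r*) = 0: 2r* - 38 = 0
Step 4: r* = 38/2 = 19 (the number of bidders n = 4 does not enter)

19


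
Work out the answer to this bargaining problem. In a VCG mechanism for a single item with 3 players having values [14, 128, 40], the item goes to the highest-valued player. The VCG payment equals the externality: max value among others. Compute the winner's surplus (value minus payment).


Step 1: The winner is the agent with the highest value: agent 1 with value 128
Step 2: Values of other agents: [14, 40]
Step 3: VCG payment = max of others' values = 40
Step 4: Surplus = 128 - 40 = 88

88


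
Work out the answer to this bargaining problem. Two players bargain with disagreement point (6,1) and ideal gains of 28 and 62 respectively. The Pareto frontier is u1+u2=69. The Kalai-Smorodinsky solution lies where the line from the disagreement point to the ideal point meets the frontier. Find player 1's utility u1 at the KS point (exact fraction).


Step 1: At the KS point, (u1-d1)/r1 = (u2-d2)/r2 = t and u1+u2 = 69
Step 2: u1 = d1 + r1*t and u2 = d2 + r2*t, so (d1 + r1*t) + (d2 + r2*t) = 69
Step 3: t = (69 - 6 - 1)/(28 + 62) = 62/90 = 31/45
Step 4: u1 = d1 + r1*t = 6 + 28 * 31/45 = 1138/45
Step 5: (Check: u2 = d2 + r2*t = 1967/45; u1+u2 = 1138/45 + 1967/45 = 69, on the frontier.)

1138/45


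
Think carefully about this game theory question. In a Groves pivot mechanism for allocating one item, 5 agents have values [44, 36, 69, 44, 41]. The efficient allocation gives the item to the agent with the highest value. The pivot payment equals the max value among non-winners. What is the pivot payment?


Step 1: The efficient winner is agent 2 with value 69
Step 2: Other agents' values: [44, 36, 44, 41]
Step 3: Pivot payment = max(others) = 44
Step 4: The winner pays 44

44


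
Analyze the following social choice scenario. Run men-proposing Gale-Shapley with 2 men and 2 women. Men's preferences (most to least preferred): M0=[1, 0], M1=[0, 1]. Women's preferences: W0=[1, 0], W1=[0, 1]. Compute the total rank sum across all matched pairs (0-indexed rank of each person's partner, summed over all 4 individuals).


Step 1: Run Gale-Shapley (men propose, women hold best offer):
  M0 proposes to W1; she accepts
  M1 proposes to W0; she accepts
Step 2: Final matching: W0-M1, W1-M0
Step 3: 0-indexed ranks (man's rank of his match, then woman's): 0 + 0 + 0 + 0
Step 4: Total rank sum = 0

0


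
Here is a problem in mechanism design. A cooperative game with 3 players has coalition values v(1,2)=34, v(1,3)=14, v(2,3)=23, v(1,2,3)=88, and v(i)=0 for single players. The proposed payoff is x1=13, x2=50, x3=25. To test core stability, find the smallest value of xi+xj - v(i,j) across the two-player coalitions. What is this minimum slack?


Step 1: Slack for coalition (1,2): x1+x2 - v12 = 63 - 34 = 29
Step 2: Slack for coalition (1,3): x1+x3 - v13 = 38 - 14 = 24
Step 3: Slack for coalition (2,3): x2+x3 - v23 = 75 - 23 = 52
Step 4: Minimum slack = min(29, 24, 52) = 24, attained by (1,3); no pair can gain by deviating, so the allocation is in the core

24


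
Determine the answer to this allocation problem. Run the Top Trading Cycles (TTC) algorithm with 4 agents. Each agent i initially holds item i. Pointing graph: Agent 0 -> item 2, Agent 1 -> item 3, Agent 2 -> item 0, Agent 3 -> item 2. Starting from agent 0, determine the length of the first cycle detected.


Step 1: Trace the pointer graph from agent 0: 0 -> 2 -> 0
Step 2: A cycle is detected when we revisit agent 0
Step 3: The cycle is: 0 -> 2 -> 0
Step 4: Cycle length = 2

2


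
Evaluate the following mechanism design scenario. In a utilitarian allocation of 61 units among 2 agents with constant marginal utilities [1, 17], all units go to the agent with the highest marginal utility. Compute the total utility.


Step 1: The marginal utilities are [1, 17]
Step 2: The highest marginal utility is 17
Step 3: All 61 units go to that agent
Step 4: Total utility = 17 * 61 = 1037

1037


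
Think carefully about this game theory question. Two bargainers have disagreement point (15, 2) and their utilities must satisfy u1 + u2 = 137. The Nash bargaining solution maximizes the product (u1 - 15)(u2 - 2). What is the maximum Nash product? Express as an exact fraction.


Step 1: The Nash solution splits surplus symmetrically above the disagreement point
Step 2: u1 = (total + d1 - d2)/2 = (137 + 15 - 2)/2 = 75
Step 3: u2 = (total - d1 + d2)/2 = (137 - 15 + 2)/2 = 62
Step 4: Nash product = (75 - 15) * (62 - 2)
Step 5: = 60 * 60 = 3600

3600


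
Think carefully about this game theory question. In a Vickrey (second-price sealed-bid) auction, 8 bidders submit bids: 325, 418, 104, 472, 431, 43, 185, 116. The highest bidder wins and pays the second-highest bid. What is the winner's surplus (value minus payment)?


Step 1: Sort bids in descending order: 472, 431, 418, 325, 185, 116, 104, 43
Step 2: The winning bid is the highest: 472
Step 3: The payment equals the second-highest bid: 431
Step 4: Surplus = winner's bid - payment = 472 - 431 = 41

41


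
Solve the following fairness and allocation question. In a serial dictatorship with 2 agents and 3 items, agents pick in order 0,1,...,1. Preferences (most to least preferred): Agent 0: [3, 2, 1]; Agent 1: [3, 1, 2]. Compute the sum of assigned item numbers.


Step 1: Agent 0 picks item 3
Step 2: Agent 1 picks item 1
Step 3: Sum = 3 + 1 = 4

4


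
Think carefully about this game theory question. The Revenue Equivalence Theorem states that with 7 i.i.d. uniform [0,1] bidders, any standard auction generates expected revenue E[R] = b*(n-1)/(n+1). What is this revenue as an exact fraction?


Step 1: By Revenue Equivalence, expected revenue = b*(n-1)/(n+1)
Step 2: Substituting n = 7, b = 1
Step 3: Revenue = 1*(7-1)/(7+1) = 1*6/8
Step 4: Revenue = 6/8 = 3/4

3/4


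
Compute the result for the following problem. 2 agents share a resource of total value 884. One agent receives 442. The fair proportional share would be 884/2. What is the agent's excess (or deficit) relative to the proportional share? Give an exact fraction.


Step 1: Proportional share = 884/2 = 442
Step 2: Agent's actual allocation = 442
Step 3: Excess = 442 - 442 = 0

0


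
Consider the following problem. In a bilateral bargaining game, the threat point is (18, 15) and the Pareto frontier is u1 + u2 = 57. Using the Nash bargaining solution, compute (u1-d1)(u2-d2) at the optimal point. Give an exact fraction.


Step 1: The Nash solution splits surplus symmetrically above the disagreement point
Step 2: u1 = (total + d1 - d2)/2 = (57 + 18 - 15)/2 = 30
Step 3: u2 = (total - d1 + d2)/2 = (57 - 18 + 15)/2 = 27
Step 4: Nash product = (30 - 18) * (27 - 15)
Step 5: = 12 * 12 = 144

144


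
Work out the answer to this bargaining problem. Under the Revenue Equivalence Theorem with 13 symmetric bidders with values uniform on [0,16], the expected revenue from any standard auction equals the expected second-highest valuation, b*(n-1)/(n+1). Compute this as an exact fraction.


Step 1: By Revenue Equivalence, expected revenue = b*(n-1)/(n+1)
Step 2: Substituting n = 13, b = 16
Step 3: Revenue = 16*(13-1)/(13+1) = 16*12/14
Step 4: Revenue = 192/14 = 96/7

96/7


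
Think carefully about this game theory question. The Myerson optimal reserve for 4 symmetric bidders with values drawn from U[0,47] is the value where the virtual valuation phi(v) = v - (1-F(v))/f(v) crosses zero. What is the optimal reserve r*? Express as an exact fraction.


Step 1: For U[0,47], F(v) = v/47 and f(v) = 1/47
Step 2: phi(v) = v - (1 - v/47)/(1/47) = v - (47 - v) = 2v - 47
Step 3: Set phi(r*) = 0: 2r* - 47 = 0
Step 4: r* = 47/2 (the number of bidders n = 4 does not enter)

47/2


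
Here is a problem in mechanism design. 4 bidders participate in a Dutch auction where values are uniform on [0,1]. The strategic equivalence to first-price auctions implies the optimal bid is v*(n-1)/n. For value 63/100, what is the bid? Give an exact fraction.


Step 1: Dutch auctions are strategically equivalent to first-price auctions
Step 2: The equilibrium bid is b(v) = v*(n-1)/n
Step 3: b = 63/100 * 3/4
Step 4: b = 189/400

189/400


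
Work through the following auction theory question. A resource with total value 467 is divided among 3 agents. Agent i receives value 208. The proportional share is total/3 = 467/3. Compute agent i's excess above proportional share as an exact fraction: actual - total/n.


Step 1: Proportional share = 467/3
Step 2: Agent's actual allocation = 208
Step 3: Excess = 208 - 467/3 = 157/3

157/3


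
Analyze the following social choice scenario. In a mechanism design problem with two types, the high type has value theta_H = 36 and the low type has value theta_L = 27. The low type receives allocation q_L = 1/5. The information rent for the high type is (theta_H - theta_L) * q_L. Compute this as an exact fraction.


Step 1: theta_H - theta_L = 36 - 27 = 9
Step 2: Information rent = (theta_H - theta_L) * q_L
Step 3: = 9 * 1/5
Step 4: = 9/5

9/5


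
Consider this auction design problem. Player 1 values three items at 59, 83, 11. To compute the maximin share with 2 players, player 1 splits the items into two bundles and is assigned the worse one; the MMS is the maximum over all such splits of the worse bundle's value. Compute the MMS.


Step 1: Item values = 59, 83, 11
Step 2: Enumerate all 2-bundle partitions and take the smaller bundle:
  Partition 1: {59} vs {83,11} -> bundles 59, 94; min = 59
  Partition 2: {83} vs {59,11} -> bundles 83, 70; min = 70
  Partition 3: {11} vs {59,83} -> bundles 11, 142; min = 11
Step 3: MMS = max(59, 70, 11) = 70

70


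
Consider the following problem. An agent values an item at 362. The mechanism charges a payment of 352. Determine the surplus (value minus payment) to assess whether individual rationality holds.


Step 1: Surplus = value - payment = 362 - 352 = 10
Step 2: IR is satisfied (surplus >= 0)

10


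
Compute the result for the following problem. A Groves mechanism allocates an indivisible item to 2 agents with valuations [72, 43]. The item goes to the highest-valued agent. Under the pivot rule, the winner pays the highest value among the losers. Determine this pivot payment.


Step 1: The efficient winner is agent 0 with value 72
Step 2: Other agents' values: [43]
Step 3: Pivot payment = max(others) = 43
Step 4: The winner pays 43

43


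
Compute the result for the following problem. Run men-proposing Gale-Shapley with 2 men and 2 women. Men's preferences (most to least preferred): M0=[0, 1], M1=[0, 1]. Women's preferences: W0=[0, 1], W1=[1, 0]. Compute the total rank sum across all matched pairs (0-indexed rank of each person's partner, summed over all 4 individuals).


Step 1: Run Gale-Shapley (men propose, women hold best offer):
  M0 proposes to W0; she accepts
  M1 proposes to W0; rejected
  M1 proposes to W1; she accepts
Step 2: Final matching: W0-M0, W1-M1
Step 3: 0-indexed ranks (man's rank of his match, then woman's): 0 + 0 + 1 + 0
Step 4: Total rank sum = 1

1


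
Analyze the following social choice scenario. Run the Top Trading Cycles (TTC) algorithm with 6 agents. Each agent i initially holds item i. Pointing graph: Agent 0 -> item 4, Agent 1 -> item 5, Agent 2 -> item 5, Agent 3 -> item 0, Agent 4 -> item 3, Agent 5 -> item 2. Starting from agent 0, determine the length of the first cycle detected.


Step 1: Trace the pointer graph from agent 0: 0 -> 4 -> 3 -> 0
Step 2: A cycle is detected when we revisit agent 0
Step 3: The cycle is: 0 -> 4 -> 3 -> 0
Step 4: Cycle length = 3

3


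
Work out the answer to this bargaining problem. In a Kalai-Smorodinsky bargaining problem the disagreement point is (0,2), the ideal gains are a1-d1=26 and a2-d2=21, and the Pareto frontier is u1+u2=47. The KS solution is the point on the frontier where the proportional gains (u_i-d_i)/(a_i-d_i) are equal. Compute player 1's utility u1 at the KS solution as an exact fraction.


Step 1: At the KS point, (u1-d1)/r1 = (u2-d2)/r2 = t and u1+u2 = 47
Step 2: u1 = d1 + r1*t and u2 = d2 + r2*t, so (d1 + r1*t) + (d2 + r2*t) = 47
Step 3: t = (47 - 0 - 2)/(26 + 21) = 45/47
Step 4: u1 = d1 + r1*t = 0 + 26 * 45/47 = 1170/47
Step 5: (Check: u2 = d2 + r2*t = 1039/47; u1+u2 = 1170/47 + 1039/47 = 47, on the frontier.)

1170/47


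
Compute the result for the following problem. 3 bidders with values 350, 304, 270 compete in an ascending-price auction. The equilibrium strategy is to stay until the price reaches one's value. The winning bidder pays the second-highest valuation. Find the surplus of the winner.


Step 1: Identify the highest value: 350
Step 2: Identify the second-highest value: 304
Step 3: The final price = second-highest value = 304
Step 4: Surplus = 350 - 304 = 46

46


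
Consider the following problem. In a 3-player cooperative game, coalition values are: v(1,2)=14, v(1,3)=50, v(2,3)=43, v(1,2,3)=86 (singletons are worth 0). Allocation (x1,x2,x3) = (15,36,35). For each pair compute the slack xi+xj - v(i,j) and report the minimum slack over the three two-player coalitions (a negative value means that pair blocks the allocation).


Step 1: Slack for coalition (1,2): x1+x2 - v12 = 51 - 14 = 37
Step 2: Slack for coalition (1,3): x1+x3 - v13 = 50 - 50 = 0
Step 3: Slack for coalition (2,3): x2+x3 - v23 = 71 - 43 = 28
Step 4: Minimum slack = min(37, 0, 28) = 0, attained by (1,3); no pair can gain by deviating, so the allocation is in the core

0


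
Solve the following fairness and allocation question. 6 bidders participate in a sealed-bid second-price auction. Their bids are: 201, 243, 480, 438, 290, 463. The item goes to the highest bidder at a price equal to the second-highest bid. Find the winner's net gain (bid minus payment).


Step 1: Sort bids in descending order: 480, 463, 438, 290, 243, 201
Step 2: The winning bid is the highest: 480
Step 3: The payment equals the second-highest bid: 463
Step 4: Surplus = winner's bid - payment = 480 - 463 = 17

17


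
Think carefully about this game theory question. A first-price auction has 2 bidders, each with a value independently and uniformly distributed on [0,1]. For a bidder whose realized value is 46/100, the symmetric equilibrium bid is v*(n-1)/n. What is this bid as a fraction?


Step 1: The symmetric BNE bidding function is b(v) = v * (n-1) / n
Step 2: Substitute v = 23/50 and n = 2
Step 3: b = 23/50 * 1/2
Step 4: b = 23/100

23/100


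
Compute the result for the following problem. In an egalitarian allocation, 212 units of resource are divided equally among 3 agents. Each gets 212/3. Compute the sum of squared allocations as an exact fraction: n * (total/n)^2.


Step 1: Each agent's share = 212/3
Step 2: Square of each share = (212/3)^2 = 44944/9
Step 3: Sum of squares = 3 * 44944/9 = 44944/3

44944/3


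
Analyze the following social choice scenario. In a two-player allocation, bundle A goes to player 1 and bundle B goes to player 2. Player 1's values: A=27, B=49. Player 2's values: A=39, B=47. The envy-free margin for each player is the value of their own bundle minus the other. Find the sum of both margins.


Step 1: Player 1's margin = v1(A) - v1(B) = 27 - 49 = -22
Step 2: Player 2's margin = v2(B) - v2(A) = 47 - 39 = 8
Step 3: Total margin = -22 + 8 = -14

-14


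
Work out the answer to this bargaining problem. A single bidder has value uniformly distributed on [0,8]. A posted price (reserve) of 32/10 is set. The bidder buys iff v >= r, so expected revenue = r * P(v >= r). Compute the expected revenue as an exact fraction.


Step 1: Posted price r = 16/5, value support [0,8]
Step 2: P(v >= r) = (8 - 16/5)/8 = 3/5
Step 3: Expected revenue = r * P(v >= r) = 16/5 * 3/5
Step 4: Revenue = 48/25

48/25


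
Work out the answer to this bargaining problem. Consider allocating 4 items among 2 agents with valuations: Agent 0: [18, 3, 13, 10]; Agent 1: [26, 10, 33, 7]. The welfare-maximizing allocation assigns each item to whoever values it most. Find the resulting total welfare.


Step 1: For each item, find the maximum value among all agents.
Step 2: Item 0 -> Agent 1 (value 26)
Step 3: Item 1 -> Agent 1 (value 10)
Step 4: Item 2 -> Agent 1 (value 33)
Step 5: Item 3 -> Agent 0 (value 10)
Step 6: Total welfare = 26 + 10 + 33 + 10 = 79

79


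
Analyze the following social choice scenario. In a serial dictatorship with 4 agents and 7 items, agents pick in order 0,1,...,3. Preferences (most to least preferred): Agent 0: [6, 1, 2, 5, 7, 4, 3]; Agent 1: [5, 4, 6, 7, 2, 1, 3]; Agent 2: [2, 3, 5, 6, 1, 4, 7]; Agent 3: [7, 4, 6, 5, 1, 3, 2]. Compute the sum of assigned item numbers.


Step 1: Agent 0 picks item 6
Step 2: Agent 1 picks item 5
Step 3: Agent 2 picks item 2
Step 4: Agent 3 picks item 7
Step 5: Sum = 6 + 5 + 2 + 7 = 20

20


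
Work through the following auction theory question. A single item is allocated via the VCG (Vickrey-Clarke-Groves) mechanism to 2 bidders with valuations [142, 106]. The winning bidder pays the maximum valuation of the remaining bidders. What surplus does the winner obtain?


Step 1: The winner is the agent with the highest value: agent 0 with value 142
Step 2: Values of other agents: [106]
Step 3: VCG payment = max of others' values = 106
Step 4: Surplus = 142 - 106 = 36

36


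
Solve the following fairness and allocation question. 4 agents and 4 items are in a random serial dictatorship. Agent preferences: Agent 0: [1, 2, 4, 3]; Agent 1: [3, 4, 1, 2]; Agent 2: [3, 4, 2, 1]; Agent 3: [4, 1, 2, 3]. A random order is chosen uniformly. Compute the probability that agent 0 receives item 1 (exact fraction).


Step 1: Agent 0 wants item 1
Step 2: There are 24 possible orderings of agents
Step 3: In 20 orderings, agent 0 gets item 1
Step 4: Probability = 20/24 = 5/6

5/6


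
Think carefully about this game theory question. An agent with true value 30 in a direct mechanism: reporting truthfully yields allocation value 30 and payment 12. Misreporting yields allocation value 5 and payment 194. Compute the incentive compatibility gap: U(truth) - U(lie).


Step 1: U(truth) = value - payment = 30 - 12 = 18
Step 2: U(lie) = allocation - payment = 5 - 194 = -189
Step 3: IC gap = 18 - (-189) = 207

207


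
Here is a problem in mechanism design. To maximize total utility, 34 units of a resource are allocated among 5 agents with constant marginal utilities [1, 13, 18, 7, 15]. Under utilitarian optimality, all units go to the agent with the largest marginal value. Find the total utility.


Step 1: The marginal utilities are [1, 13, 18, 7, 15]
Step 2: The highest marginal utility is 18
Step 3: All 34 units go to that agent
Step 4: Total utility = 18 * 34 = 612

612


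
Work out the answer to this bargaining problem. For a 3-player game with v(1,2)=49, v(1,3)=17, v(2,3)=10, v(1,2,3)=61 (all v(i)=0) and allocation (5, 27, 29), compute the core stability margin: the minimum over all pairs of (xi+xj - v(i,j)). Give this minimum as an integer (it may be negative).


Step 1: Slack for coalition (1,2): x1+x2 - v12 = 32 - 49 = -17
Step 2: Slack for coalition (1,3): x1+x3 - v13 = 34 - 17 = 17
Step 3: Slack for coalition (2,3): x2+x3 - v23 = 56 - 10 = 46
Step 4: Minimum slack = min(-17, 17, 46) = -17, attained by (1,2); coalition (1,2) can block (slack < 0), so the allocation is not in the core

-17


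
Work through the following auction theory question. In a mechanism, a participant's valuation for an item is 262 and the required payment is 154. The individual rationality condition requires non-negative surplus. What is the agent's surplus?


Step 1: Surplus = value - payment = 262 - 154 = 108
Step 2: IR is satisfied (surplus >= 0)

108


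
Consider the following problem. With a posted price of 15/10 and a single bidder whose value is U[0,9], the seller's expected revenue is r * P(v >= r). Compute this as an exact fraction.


Step 1: Posted price r = 3/2, value support [0,9]
Step 2: P(v >= r) = (9 - 3/2)/9 = 5/6
Step 3: Expected revenue = r * P(v >= r) = 3/2 * 5/6
Step 4: Revenue = 5/4

5/4


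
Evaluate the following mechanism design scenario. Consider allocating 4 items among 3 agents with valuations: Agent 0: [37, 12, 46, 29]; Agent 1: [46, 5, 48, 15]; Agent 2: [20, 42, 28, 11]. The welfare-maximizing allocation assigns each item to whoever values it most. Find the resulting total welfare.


Step 1: For each item, find the maximum value among all agents.
Step 2: Item 0 -> Agent 1 (value 46)
Step 3: Item 1 -> Agent 2 (value 42)
Step 4: Item 2 -> Agent 1 (value 48)
Step 5: Item 3 -> Agent 0 (value 29)
Step 6: Total welfare = 46 + 42 + 48 + 29 = 165

165


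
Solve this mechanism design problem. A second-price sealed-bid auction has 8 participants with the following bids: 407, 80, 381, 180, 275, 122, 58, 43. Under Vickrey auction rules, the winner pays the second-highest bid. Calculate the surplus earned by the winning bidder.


Step 1: Sort bids in descending order: 407, 381, 275, 180, 122, 80, 58, 43
Step 2: The winning bid is the highest: 407
Step 3: The payment equals the second-highest bid: 381
Step 4: Surplus = winner's bid - payment = 407 - 381 = 26

26


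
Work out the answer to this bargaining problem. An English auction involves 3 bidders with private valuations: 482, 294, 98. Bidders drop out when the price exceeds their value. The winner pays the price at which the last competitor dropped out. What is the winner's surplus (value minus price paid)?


Step 1: Identify the highest value: 482
Step 2: Identify the second-highest value: 294
Step 3: The final price = second-highest value = 294
Step 4: Surplus = 482 - 294 = 188

188


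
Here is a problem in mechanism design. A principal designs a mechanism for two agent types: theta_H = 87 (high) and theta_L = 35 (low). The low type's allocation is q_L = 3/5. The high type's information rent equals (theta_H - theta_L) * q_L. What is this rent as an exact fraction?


Step 1: theta_H - theta_L = 87 - 35 = 52
Step 2: Information rent = (theta_H - theta_L) * q_L
Step 3: = 52 * 3/5
Step 4: = 156/5

156/5


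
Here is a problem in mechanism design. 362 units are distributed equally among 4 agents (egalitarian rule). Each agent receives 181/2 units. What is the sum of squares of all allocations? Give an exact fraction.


Step 1: Each agent's share = 362/4 = 181/2
Step 2: Square of each share = (181/2)^2 = 32761/4
Step 3: Sum of squares = 4 * 32761/4 = 32761

32761


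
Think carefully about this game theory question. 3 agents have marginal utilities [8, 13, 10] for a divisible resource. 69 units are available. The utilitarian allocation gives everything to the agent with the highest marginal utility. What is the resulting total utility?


Step 1: The marginal utilities are [8, 13, 10]
Step 2: The highest marginal utility is 13
Step 3: All 69 units go to that agent
Step 4: Total utility = 13 * 69 = 897

897


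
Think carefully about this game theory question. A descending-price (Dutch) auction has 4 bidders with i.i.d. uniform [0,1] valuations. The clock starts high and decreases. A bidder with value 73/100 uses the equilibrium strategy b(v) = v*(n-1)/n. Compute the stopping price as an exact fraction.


Step 1: Dutch auctions are strategically equivalent to first-price auctions
Step 2: The equilibrium bid is b(v) = v*(n-1)/n
Step 3: b = 73/100 * 3/4
Step 4: b = 219/400

219/400


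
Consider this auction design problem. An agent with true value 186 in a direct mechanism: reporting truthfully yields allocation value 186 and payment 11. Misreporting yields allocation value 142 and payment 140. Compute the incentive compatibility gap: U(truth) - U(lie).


Step 1: U(truth) = value - payment = 186 - 11 = 175
Step 2: U(lie) = allocation - payment = 142 - 140 = 2
Step 3: IC gap = 175 - 2 = 173

173


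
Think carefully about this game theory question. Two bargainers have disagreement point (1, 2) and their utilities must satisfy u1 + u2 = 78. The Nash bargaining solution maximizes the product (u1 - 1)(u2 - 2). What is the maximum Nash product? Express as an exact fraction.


Step 1: The Nash solution splits surplus symmetrically above the disagreement point
Step 2: u1 = (total + d1 - d2)/2 = (78 + 1 - 2)/2 = 77/2
Step 3: u2 = (total - d1 + d2)/2 = (78 - 1 + 2)/2 = 79/2
Step 4: Nash product = (77/2 - 1) * (79/2 - 2)
Step 5: = 75/2 * 75/2 = 5625/4

5625/4


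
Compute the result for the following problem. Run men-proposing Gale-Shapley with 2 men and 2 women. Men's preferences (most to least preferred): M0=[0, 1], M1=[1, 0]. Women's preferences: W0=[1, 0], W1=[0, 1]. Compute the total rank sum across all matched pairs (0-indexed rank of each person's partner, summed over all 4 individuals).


Step 1: Run Gale-Shapley (men propose, women hold best offer):
  M0 proposes to W0; she accepts
  M1 proposes to W1; she accepts
Step 2: Final matching: W0-M0, W1-M1
Step 3: 0-indexed ranks (man's rank of his match, then woman's): 0 + 1 + 0 + 1
Step 4: Total rank sum = 2

2


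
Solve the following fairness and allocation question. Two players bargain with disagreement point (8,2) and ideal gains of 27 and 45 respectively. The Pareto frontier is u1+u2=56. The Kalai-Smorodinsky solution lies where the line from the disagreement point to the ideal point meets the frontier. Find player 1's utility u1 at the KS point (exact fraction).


Step 1: At the KS point, (u1-d1)/r1 = (u2-d2)/r2 = t and u1+u2 = 56
Step 2: u1 = d1 + r1*t and u2 = d2 + r2*t, so (d1 + r1*t) + (d2 + r2*t) = 56
Step 3: t = (56 - 8 - 2)/(27 + 45) = 46/72 = 23/36
Step 4: u1 = d1 + r1*t = 8 + 27 * 23/36 = 101/4
Step 5: (Check: u2 = d2 + r2*t = 123/4; u1+u2 = 101/4 + 123/4 = 56, on the frontier.)

101/4


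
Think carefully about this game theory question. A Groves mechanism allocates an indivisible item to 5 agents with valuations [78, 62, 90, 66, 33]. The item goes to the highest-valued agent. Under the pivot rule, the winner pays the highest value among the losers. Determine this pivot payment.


Step 1: The efficient winner is agent 2 with value 90
Step 2: Other agents' values: [78, 62, 66, 33]
Step 3: Pivot payment = max(others) = 78
Step 4: The winner pays 78

78


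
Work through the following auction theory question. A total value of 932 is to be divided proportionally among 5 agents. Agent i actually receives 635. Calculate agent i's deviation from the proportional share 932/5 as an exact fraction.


Step 1: Proportional share = 932/5
Step 2: Agent's actual allocation = 635
Step 3: Excess = 635 - 932/5 = 2243/5

2243/5


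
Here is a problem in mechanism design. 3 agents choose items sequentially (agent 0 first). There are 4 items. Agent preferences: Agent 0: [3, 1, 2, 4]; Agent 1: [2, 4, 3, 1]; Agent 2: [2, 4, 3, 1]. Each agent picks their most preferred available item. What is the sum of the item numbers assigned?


Step 1: Agent 0 picks item 3
Step 2: Agent 1 picks item 2
Step 3: Agent 2 picks item 4
Step 4: Sum = 3 + 2 + 4 = 9

9


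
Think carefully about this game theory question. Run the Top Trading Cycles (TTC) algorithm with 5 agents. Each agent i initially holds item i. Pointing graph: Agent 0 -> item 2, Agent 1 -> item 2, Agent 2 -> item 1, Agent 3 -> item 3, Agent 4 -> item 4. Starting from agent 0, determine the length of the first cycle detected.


Step 1: Trace the pointer graph from agent 0: 0 -> 2 -> 1 -> 2
Step 2: A cycle is detected when we revisit agent 2
Step 3: The cycle is: 2 -> 1 -> 2
Step 4: Cycle length = 2

2


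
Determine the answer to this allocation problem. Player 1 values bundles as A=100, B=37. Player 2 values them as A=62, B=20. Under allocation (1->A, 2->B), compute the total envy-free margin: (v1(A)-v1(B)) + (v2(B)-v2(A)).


Step 1: Player 1's margin = v1(A) - v1(B) = 100 - 37 = 63
Step 2: Player 2's margin = v2(B) - v2(A) = 20 - 62 = -42
Step 3: Total margin = 63 + -42 = 21

21


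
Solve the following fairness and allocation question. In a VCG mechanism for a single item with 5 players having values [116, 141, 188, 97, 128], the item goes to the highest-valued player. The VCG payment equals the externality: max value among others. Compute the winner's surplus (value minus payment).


Step 1: The winner is the agent with the highest value: agent 2 with value 188
Step 2: Values of other agents: [116, 141, 97, 128]
Step 3: VCG payment = max of others' values = 141
Step 4: Surplus = 188 - 141 = 47

47


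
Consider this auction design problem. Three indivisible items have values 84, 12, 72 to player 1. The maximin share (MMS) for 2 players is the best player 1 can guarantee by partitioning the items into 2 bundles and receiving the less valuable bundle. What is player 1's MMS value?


Step 1: Item values = 84, 12, 72
Step 2: Enumerate all 2-bundle partitions and take the smaller bundle:
  Partition 1: {84} vs {12,72} -> bundles 84, 84; min = 84
  Partition 2: {12} vs {84,72} -> bundles 12, 156; min = 12
  Partition 3: {72} vs {84,12} -> bundles 72, 96; min = 72
Step 3: MMS = max(84, 12, 72) = 84

84


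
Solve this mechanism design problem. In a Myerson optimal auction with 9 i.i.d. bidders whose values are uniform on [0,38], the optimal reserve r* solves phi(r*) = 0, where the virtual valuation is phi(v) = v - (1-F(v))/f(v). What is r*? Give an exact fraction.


Step 1: For U[0,38], F(v) = v/38 and f(v) = 1/38
Step 2: phi(v) = v - (1 - v/38)/(1/38) = v - (38 - v) = 2v - 38
Step 3: Set phi(r*) = 0: 2r* - 38 = 0
Step 4: r* = 38/2 = 19 (the number of bidders n = 9 does not enter)

19


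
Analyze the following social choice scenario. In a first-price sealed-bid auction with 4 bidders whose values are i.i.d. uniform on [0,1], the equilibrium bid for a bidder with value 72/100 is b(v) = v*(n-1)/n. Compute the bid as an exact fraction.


Step 1: The symmetric BNE bidding function is b(v) = v * (n-1) / n
Step 2: Substitute v = 18/25 and n = 4
Step 3: b = 18/25 * 3/4
Step 4: b = 27/50

27/50


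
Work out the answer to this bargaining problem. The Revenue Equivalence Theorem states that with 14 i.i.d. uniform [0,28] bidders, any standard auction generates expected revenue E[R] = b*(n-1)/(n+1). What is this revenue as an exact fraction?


Step 1: By Revenue Equivalence, expected revenue = b*(n-1)/(n+1)
Step 2: Substituting n = 14, b = 28
Step 3: Revenue = 28*(14-1)/(14+1) = 28*13/15
Step 4: Revenue = 364/15

364/15


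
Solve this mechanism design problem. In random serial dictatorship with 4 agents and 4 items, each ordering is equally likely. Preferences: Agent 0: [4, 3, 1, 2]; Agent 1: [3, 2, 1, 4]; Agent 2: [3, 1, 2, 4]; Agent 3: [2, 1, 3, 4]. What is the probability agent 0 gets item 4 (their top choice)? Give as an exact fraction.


Step 1: Agent 0 wants item 4
Step 2: There are 24 possible orderings of agents
Step 3: In 24 orderings, agent 0 gets item 4
Step 4: Probability = 24/24 = 1

1


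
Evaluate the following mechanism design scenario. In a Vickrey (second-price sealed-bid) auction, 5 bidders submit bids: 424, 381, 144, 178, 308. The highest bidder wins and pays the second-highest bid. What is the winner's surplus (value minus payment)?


Step 1: Sort bids in descending order: 424, 381, 308, 178, 144
Step 2: The winning bid is the highest: 424
Step 3: The payment equals the second-highest bid: 381
Step 4: Surplus = winner's bid - payment = 424 - 381 = 43

43


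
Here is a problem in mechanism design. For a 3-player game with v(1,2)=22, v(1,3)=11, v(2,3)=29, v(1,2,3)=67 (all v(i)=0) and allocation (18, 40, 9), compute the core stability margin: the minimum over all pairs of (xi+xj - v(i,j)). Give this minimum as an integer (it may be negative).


Step 1: Slack for coalition (1,2): x1+x2 - v12 = 58 - 22 = 36
Step 2: Slack for coalition (1,3): x1+x3 - v13 = 27 - 11 = 16
Step 3: Slack for coalition (2,3): x2+x3 - v23 = 49 - 29 = 20
Step 4: Minimum slack = min(36, 16, 20) = 16, attained by (1,3); no pair can gain by deviating, so the allocation is in the core

16


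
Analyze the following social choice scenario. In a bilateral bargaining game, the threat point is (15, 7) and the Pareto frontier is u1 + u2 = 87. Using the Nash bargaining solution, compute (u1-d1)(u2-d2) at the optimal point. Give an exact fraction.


Step 1: The Nash solution splits surplus symmetrically above the disagreement point
Step 2: u1 = (total + d1 - d2)/2 = (87 + 15 - 7)/2 = 95/2
Step 3: u2 = (total - d1 + d2)/2 = (87 - 15 + 7)/2 = 79/2
Step 4: Nash product = (95/2 - 15) * (79/2 - 7)
Step 5: = 65/2 * 65/2 = 4225/4

4225/4


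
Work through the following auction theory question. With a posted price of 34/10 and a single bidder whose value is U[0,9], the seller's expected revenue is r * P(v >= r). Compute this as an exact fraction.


Step 1: Posted price r = 17/5, value support [0,9]
Step 2: P(v >= r) = (9 - 17/5)/9 = 28/45
Step 3: Expected revenue = r * P(v >= r) = 17/5 * 28/45
Step 4: Revenue = 476/225

476/225


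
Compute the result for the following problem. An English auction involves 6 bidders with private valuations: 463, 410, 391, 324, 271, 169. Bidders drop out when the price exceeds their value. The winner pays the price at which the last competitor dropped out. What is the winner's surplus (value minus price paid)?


Step 1: Identify the highest value: 463
Step 2: Identify the second-highest value: 410
Step 3: The final price = second-highest value = 410
Step 4: Surplus = 463 - 410 = 53

53


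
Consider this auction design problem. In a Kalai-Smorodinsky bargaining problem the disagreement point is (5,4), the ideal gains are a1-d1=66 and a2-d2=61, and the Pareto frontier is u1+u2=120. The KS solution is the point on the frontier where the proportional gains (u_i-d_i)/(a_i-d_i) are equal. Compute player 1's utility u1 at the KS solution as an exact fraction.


Step 1: At the KS point, (u1-d1)/r1 = (u2-d2)/r2 = t and u1+u2 = 120
Step 2: u1 = d1 + r1*t and u2 = d2 + r2*t, so (d1 + r1*t) + (d2 + r2*t) = 120
Step 3: t = (120 - 5 - 4)/(66 + 61) = 111/127
Step 4: u1 = d1 + r1*t = 5 + 66 * 111/127 = 7961/127
Step 5: (Check: u2 = d2 + r2*t = 7279/127; u1+u2 = 7961/127 + 7279/127 = 120, on the frontier.)

7961/127


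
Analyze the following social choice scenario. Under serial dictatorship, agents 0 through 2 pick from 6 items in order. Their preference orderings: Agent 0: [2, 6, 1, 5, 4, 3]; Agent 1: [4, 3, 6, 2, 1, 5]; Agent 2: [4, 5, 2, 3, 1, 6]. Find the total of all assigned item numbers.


Step 1: Agent 0 picks item 2
Step 2: Agent 1 picks item 4
Step 3: Agent 2 picks item 5
Step 4: Sum = 2 + 4 + 5 = 11

11


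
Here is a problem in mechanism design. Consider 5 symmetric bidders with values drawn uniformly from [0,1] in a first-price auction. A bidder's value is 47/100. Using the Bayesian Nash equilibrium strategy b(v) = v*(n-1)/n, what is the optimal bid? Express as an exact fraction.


Step 1: The symmetric BNE bidding function is b(v) = v * (n-1) / n
Step 2: Substitute v = 47/100 and n = 5
Step 3: b = 47/100 * 4/5
Step 4: b = 47/125

47/125


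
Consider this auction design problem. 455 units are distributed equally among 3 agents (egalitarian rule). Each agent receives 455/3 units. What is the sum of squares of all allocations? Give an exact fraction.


Step 1: Each agent's share = 455/3
Step 2: Square of each share = (455/3)^2 = 207025/9
Step 3: Sum of squares = 3 * 207025/9 = 207025/3

207025/3


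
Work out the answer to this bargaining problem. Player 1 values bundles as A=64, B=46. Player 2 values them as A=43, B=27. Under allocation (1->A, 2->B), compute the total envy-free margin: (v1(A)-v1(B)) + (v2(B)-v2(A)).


Step 1: Player 1's margin = v1(A) - v1(B) = 64 - 46 = 18
Step 2: Player 2's margin = v2(B) - v2(A) = 27 - 43 = -16
Step 3: Total margin = 18 + -16 = 2

2


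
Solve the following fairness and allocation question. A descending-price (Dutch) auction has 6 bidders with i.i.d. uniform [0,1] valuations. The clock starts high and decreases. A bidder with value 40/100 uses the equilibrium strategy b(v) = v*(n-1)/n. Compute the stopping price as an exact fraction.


Step 1: Dutch auctions are strategically equivalent to first-price auctions
Step 2: The equilibrium bid is b(v) = v*(n-1)/n
Step 3: b = 2/5 * 5/6
Step 4: b = 1/3

1/3


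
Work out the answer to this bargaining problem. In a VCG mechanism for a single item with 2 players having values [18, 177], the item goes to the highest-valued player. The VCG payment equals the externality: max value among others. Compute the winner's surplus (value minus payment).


Step 1: The winner is the agent with the highest value: agent 1 with value 177
Step 2: Values of other agents: [18]
Step 3: VCG payment = max of others' values = 18
Step 4: Surplus = 177 - 18 = 159

159


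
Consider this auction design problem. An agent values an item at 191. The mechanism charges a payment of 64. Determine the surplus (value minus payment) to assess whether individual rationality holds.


Step 1: Surplus = value - payment = 191 - 64 = 127
Step 2: IR is satisfied (surplus >= 0)

127


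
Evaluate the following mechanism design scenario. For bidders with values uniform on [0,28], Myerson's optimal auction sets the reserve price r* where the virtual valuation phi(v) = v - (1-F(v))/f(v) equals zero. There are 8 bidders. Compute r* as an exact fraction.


Step 1: For U[0,28], F(v) = v/28 and f(v) = 1/28
Step 2: phi(v) = v - (1 - v/28)/(1/28) = v - (28 - v) = 2v - 28
Step 3: Set phi(r*) = 0: 2r* - 28 = 0
Step 4: r* = 28/2 = 14 (the number of bidders n = 8 does not enter)

14


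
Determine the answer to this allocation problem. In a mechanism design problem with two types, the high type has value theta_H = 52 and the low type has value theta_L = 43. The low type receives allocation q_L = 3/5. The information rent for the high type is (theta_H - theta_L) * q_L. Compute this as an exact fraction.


Step 1: theta_H - theta_L = 52 - 43 = 9
Step 2: Information rent = (theta_H - theta_L) * q_L
Step 3: = 9 * 3/5
Step 4: = 27/5

27/5
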